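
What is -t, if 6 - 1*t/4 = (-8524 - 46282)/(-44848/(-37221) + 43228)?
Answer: -11694139542/402258559 ≈ -29.071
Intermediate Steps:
t = 11694139542/402258559 (t = 24 - 4*(-8524 - 46282)/(-44848/(-37221) + 43228) = 24 - (-219224)/(-44848*(-1/37221) + 43228) = 24 - (-219224)/(44848/37221 + 43228) = 24 - (-219224)/1609034236/37221 = 24 - (-219224)*37221/1609034236 = 24 - 4*(-1019967063/804517118) = 24 + 2039934126/402258559 = 11694139542/402258559 ≈ 29.071)
-t = -1*11694139542/402258559 = -11694139542/402258559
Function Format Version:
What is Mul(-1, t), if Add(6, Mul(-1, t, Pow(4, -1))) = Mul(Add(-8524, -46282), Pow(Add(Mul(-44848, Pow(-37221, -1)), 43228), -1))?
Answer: Rational(-11694139542, 402258559) ≈ -29.071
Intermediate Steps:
t = Rational(11694139542, 402258559) (t = Add(24, Mul(-4, Mul(Add(-8524, -46282), Pow(Add(Mul(-44848, Pow(-37221, -1)), 43228), -1)))) = Add(24, Mul(-4, Mul(-54806, Pow(Add(Mul(-44848, Rational(-1, 37221)), 43228), -1)))) = Add(24, Mul(-4, Mul(-54806, Pow(Add(Rational(44848, 37221), 43228), -1)))) = Add(24, Mul(-4, Mul(-54806, Pow(Rational(1609034236, 37221), -1)))) = Add(24, Mul(-4, Mul(-54806, Rational(37221, 1609034236)))) = Add(24, Mul(-4, Rational(-1019967063, 804517118))) = Add(24, Rational(2039934126, 402258559)) = Rational(11694139542, 402258559) ≈ 29.071)
Mul(-1, t) = Mul(-1, Rational(11694139542, 402258559)) = Rational(-11694139542, 402258559)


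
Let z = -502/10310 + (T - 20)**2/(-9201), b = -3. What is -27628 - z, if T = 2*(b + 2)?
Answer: -1310423145869/47431155 ≈ -27628.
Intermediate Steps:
T = -2 (T = 2*(-3 + 2) = 2*(-1) = -2)
z = -4804471/47431155 (z = -502/10310 + (-2 - 20)**2/(-9201) = -502*1/10310 + (-22)**2*(-1/9201) = -251/5155 + 484*(-1/9201) = -251/5155 - 484/9201 = -4804471/47431155 ≈ -0.10129)
-27628 - z = -27628 - 1*(-4804471/47431155) = -27628 + 4804471/47431155 = -1310423145869/47431155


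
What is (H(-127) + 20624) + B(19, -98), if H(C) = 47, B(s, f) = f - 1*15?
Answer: 20558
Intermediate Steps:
B(s, f) = -15 + f (B(s, f) = f - 15 = -15 + f)
(H(-127) + 20624) + B(19, -98) = (47 + 20624) + (-15 - 98) = 20671 - 113 = 20558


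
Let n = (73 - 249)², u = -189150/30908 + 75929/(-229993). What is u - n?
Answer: -110121287993013/3554311822 ≈ -30982.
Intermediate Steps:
u = -22924994741/3554311822 (u = -189150*1/30908 + 75929*(-1/229993) = -94575/15454 - 75929/229993 = -22924994741/3554311822 ≈ -6.4499)
n = 30976 (n = (-176)² = 30976)
u - n = -22924994741/3554311822 - 1*30976 = -22924994741/3554311822 - 30976 = -110121287993013/3554311822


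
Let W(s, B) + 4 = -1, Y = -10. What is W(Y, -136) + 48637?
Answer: 48632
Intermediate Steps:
W(s, B) = -5 (W(s, B) = -4 - 1 = -5)
W(Y, -136) + 48637 = -5 + 48637 = 48632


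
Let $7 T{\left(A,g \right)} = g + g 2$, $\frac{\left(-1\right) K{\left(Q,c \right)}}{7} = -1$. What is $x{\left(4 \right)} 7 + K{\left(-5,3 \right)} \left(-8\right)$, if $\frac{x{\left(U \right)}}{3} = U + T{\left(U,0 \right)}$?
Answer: $28$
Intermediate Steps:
$K{\left(Q,c \right)} = 7$ ($K{\left(Q,c \right)} = \left(-7\right) \left(-1\right) = 7$)
$T{\left(A,g \right)} = \frac{3 g}{7}$ ($T{\left(A,g \right)} = \frac{g + g 2}{7} = \frac{g + 2 g}{7} = \frac{3 g}{7}$)
$x{\left(U \right)} = 3 U$ ($x{\left(U \right)} = 3 \left(U + \frac{3}{7} \cdot 0\right) = 3 \left(U + 0\right) = 3 U$)
$x{\left(4 \right)} 7 + K{\left(-5,3 \right)} \left(-8\right) = 3 \cdot 4 \cdot 7 + 7 \left(-8\right) = 12 \cdot 7 - 56 = 84 - 56 = 28$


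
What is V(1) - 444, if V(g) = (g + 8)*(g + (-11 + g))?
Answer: -525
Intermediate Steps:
V(g) = (-11 + 2*g)*(8 + g) (V(g) = (8 + g)*(-11 + 2*g) = (-11 + 2*g)*(8 + g))
V(1) - 444 = (-88 + 2*1² + 5*1) - 444 = (-88 + 2*1 + 5) - 444 = (-88 + 2 + 5) - 444 = -81 - 444 = -525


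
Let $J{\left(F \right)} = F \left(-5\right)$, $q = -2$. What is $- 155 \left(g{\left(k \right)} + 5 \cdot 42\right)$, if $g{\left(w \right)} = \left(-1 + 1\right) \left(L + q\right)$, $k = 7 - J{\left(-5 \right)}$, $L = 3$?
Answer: $-32550$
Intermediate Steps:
$J{\left(F \right)} = - 5 F$
$k = -18$ ($k = 7 - \left(-5\right) \left(-5\right) = 7 - 25 = -18$)
$g{\left(w \right)} = 0$ ($g{\left(w \right)} = \left(-1 + 1\right) \left(3 - 2\right) = 0 \cdot 1 = 0$)
$- 155 \left(g{\left(k \right)} + 5 \cdot 42\right) = - 155 \left(0 + 5 \cdot 42\right) = - 155 \left(0 + 210\right) = \left(-155\right) 210 = -32550$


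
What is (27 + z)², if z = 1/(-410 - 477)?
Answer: 573506704/786769 ≈ 728.94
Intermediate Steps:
z = -1/887 (z = 1/(-887) = -1/887 ≈ -0.0011274)
(27 + z)² = (27 - 1/887)² = (23948/887)² = 573506704/786769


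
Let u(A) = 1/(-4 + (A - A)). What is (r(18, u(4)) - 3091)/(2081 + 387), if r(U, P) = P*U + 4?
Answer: -6183/4936 ≈ -1.2526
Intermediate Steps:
u(A) = -¼ (u(A) = 1/(-4 + 0) = 1/(-4) = -¼)
r(U, P) = 4 + P*U
(r(18, u(4)) - 3091)/(2081 + 387) = ((4 - ¼*18) - 3091)/(2081 + 387) = ((4 - 9/2) - 3091)/2468 = (-½ - 3091)*(1/2468) = -6183/2*1/2468 = -6183/4936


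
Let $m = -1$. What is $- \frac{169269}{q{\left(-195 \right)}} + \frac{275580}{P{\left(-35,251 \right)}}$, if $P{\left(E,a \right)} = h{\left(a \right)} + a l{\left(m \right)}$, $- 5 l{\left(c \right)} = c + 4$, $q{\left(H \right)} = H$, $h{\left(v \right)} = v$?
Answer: $\frac{58943923}{16315} \approx 3612.9$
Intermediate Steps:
$l{\left(c \right)} = - \frac{4}{5} - \frac{c}{5}$ ($l{\left(c \right)} = - \frac{c + 4}{5} = - \frac{4 + c}{5} = - \frac{4}{5} - \frac{c}{5}$)
$P{\left(E,a \right)} = \frac{2 a}{5}$ ($P{\left(E,a \right)} = a + a \left(- \frac{4}{5} - - \frac{1}{5}\right) = a + a \left(- \frac{4}{5} + \frac{1}{5}\right) = a + a \left(- \frac{3}{5}\right) = a - \frac{3 a}{5} = \frac{2 a}{5}$)
$- \frac{169269}{q{\left(-195 \right)}} + \frac{275580}{P{\left(-35,251 \right)}} = - \frac{169269}{-195} + \frac{275580}{\frac{2}{5} \cdot 251} = \left(-169269\right) \left(- \frac{1}{195}\right) + \frac{275580}{\frac{502}{5}} = \frac{56423}{65} + 275580 \cdot \frac{5}{502} = \frac{56423}{65} + \frac{688950}{251} = \frac{58943923}{16315}$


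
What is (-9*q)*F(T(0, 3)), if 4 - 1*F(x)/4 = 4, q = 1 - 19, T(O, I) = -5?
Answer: 0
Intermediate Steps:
q = -18
F(x) = 0 (F(x) = 16 - 4*4 = 16 - 16 = 0)
(-9*q)*F(T(0, 3)) = -9*(-18)*0 = 162*0 = 0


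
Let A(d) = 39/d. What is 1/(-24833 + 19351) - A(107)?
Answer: -213905/586574 ≈ -0.36467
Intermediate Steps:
1/(-24833 + 19351) - A(107) = 1/(-24833 + 19351) - 39/107 = 1/(-5482) - 39/107 = -1/5482 - 1*39/107 = -1/5482 - 39/107 = -213905/586574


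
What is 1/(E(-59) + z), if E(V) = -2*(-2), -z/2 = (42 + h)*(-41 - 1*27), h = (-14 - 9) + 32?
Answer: 1/6940 ≈ 0.00014409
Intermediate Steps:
h = 9 (h = -23 + 32 = 9)
z = 6936 (z = -2*(42 + 9)*(-41 - 1*27) = -102*(-41 - 27) = -102*(-68) = -2*(-3468) = 6936)
E(V) = 4
1/(E(-59) + z) = 1/(4 + 6936) = 1/6940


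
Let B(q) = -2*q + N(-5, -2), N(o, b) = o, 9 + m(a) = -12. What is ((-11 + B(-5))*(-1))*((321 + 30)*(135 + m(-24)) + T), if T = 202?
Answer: 241296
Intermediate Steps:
m(a) = -21 (m(a) = -9 - 12 = -21)
B(q) = -5 - 2*q (B(q) = -2*q - 5 = -5 - 2*q)
((-11 + B(-5))*(-1))*((321 + 30)*(135 + m(-24)) + T) = ((-11 + (-5 - 2*(-5)))*(-1))*((321 + 30)*(135 - 21) + 202) = ((-11 + (-5 + 10))*(-1))*(351*114 + 202) = ((-11 + 5)*(-1))*(40014 + 202) = -6*(-1)*40216 = 6*40216 = 241296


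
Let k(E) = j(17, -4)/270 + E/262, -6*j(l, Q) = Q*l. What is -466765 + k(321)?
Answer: -49528299691/106110 ≈ -4.6676e+5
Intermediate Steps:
j(l, Q) = -Q*l/6
k(E) = 17/405 + E/262 (k(E) = -1/6*(-4)*17/270 + E/262 = (34/3)*(1/270) + E*(1/262) = 17/405 + E/262)
-466765 + k(321) = -466765 + (17/405 + (1/262)*321) = -466765 + (17/405 + 321/262) = -466765 + 134459/106110 = -49528299691/106110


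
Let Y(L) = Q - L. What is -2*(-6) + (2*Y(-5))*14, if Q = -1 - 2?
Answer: 68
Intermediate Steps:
Q = -3
Y(L) = -3 - L
-2*(-6) + (2*Y(-5))*14 = -2*(-6) + (2*(-3 - 1*(-5)))*14 = 12 + (2*(-3 + 5))*14 = 12 + (2*2)*14 = 12 + 4*14 = 12 + 56 = 68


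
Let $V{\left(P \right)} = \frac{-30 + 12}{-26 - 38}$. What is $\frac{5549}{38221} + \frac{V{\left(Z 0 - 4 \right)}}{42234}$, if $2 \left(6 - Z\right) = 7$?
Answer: $\frac{2499916967}{17218407616} \approx 0.14519$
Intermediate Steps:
$Z = \frac{5}{2}$ ($Z = 6 - \frac{7}{2} = \frac{5}{2} \approx 2.5$)
$V{\left(P \right)} = \frac{9}{32}$ ($V{\left(P \right)} = - \frac{18}{-64} = \left(-18\right) \left(- \frac{1}{64}\right) = \frac{9}{32}$)
$\frac{5549}{38221} + \frac{V{\left(Z 0 - 4 \right)}}{42234} = \frac{5549}{38221} + \frac{9}{32 \cdot 42234} = 5549 \cdot \frac{1}{38221} + \frac{9}{32} \cdot \frac{1}{42234} = \frac{5549}{38221} + \frac{3}{450496} = \frac{2499916967}{17218407616}$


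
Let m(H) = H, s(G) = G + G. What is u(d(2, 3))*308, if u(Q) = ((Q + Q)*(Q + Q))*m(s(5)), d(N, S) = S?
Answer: 110880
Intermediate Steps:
s(G) = 2*G
u(Q) = 40*Q**2 (u(Q) = ((Q + Q)*(Q + Q))*(2*5) = ((2*Q)*(2*Q))*10 = (4*Q**2)*10 = 40*Q**2)
u(d(2, 3))*308 = (40*3**2)*308 = (40*9)*308 = 360*308 = 110880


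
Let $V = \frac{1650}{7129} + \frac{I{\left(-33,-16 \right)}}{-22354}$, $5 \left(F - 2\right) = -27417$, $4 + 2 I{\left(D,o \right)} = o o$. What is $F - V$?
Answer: $- \frac{2183902554646}{398404165} \approx -5481.6$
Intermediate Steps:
$I{\left(D,o \right)} = -2 + \frac{o^{2}}{2}$ ($I{\left(D,o \right)} = -2 + \frac{o o}{2} = -2 + \frac{o^{2}}{2}$)
$F = - \frac{27407}{5}$ ($F = 2 + \frac{1}{5} \left(-27417\right) = 2 - \frac{27417}{5} = - \frac{27407}{5} \approx -5481.4$)
$V = \frac{17992923}{79680833}$ ($V = \frac{1650}{7129} + \frac{-2 + \frac{\left(-16\right)^{2}}{2}}{-22354} = 1650 \cdot \frac{1}{7129} + \left(-2 + \frac{1}{2} \cdot 256\right) \left(- \frac{1}{22354}\right) = \frac{1650}{7129} + \left(-2 + 128\right) \left(- \frac{1}{22354}\right) = \frac{1650}{7129} + 126 \left(- \frac{1}{22354}\right) = \frac{1650}{7129} - \frac{63}{11177} = \frac{17992923}{79680833} \approx 0.22581$)
$F - V = - \frac{27407}{5} - \frac{17992923}{79680833} = - \frac{2183902554646}{398404165}$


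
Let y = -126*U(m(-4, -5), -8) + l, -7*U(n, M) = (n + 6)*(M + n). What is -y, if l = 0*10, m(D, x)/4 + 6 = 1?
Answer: -7056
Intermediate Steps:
m(D, x) = -20 (m(D, x) = -24 + 4*1 = -24 + 4 = -20)
U(n, M) = -(6 + n)*(M + n)/7 (U(n, M) = -(n + 6)*(M + n)/7 = -(6 + n)*(M + n)/7)
l = 0
y = 7056 (y = -126*(-6/7*(-8) - 6/7*(-20) - 1/7*(-20)**2 - 1/7*(-8)*(-20)) + 0 = -126*(48/7 + 120/7 - 1/7*400 - 160/7) + 0 = -126*(48/7 + 120/7 - 400/7 - 160/7) + 0 = -126*(-56) + 0 = 7056 + 0 = 7056)
-y = -1*7056 = -7056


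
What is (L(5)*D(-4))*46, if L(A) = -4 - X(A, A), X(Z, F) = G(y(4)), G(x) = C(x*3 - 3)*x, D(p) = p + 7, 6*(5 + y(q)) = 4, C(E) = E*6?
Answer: -57960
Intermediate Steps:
C(E) = 6*E
y(q) = -13/3 (y(q) = -5 + (1/6)*4 = -5 + 2/3 = -13/3)
D(p) = 7 + p
G(x) = x*(-18 + 18*x) (G(x) = (6*(x*3 - 3))*x = (6*(3*x - 3))*x = (6*(-3 + 3*x))*x = (-18 + 18*x)*x = x*(-18 + 18*x))
X(Z, F) = 416 (X(Z, F) = 18*(-13/3)*(-1 - 13/3) = 18*(-13/3)*(-16/3) = 416)
L(A) = -420 (L(A) = -4 - 1*416 = -4 - 416 = -420)
(L(5)*D(-4))*46 = -420*(7 - 4)*46 = -420*3*46 = -1260*46 = -57960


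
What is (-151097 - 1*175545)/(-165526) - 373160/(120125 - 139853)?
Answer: 4263229721/204093558 ≈ 20.889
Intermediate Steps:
(-151097 - 1*175545)/(-165526) - 373160/(120125 - 139853) = (-151097 - 175545)*(-1/165526) - 373160/(-19728) = -326642*(-1/165526) - 373160*(-1/19728) = 163321/82763 + 46645/2466 = 4263229721/204093558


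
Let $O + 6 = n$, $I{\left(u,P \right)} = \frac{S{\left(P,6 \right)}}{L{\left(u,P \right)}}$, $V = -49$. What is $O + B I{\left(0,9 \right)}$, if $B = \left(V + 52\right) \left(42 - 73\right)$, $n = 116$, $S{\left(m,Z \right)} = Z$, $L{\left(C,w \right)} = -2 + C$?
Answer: $389$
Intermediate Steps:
$I{\left(u,P \right)} = \frac{6}{-2 + u}$
$O = 110$ ($O = -6 + 116 = 110$)
$B = -93$ ($B = \left(-49 + 52\right) \left(42 - 73\right) = 3 \left(-31\right) = -93$)
$O + B I{\left(0,9 \right)} = 110 - 93 \frac{6}{-2 + 0} = 110 - 93 \frac{6}{-2} = 110 - 93 \cdot 6 \left(- \frac{1}{2}\right) = 110 - -279 = 110 + 279 = 389$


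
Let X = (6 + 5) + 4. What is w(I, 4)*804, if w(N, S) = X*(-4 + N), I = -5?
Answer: -108540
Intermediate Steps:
X = 15 (X = 11 + 4 = 15)
w(N, S) = -60 + 15*N (w(N, S) = 15*(-4 + N) = -60 + 15*N)
w(I, 4)*804 = (-60 + 15*(-5))*804 = (-60 - 75)*804 = -135*804 = -108540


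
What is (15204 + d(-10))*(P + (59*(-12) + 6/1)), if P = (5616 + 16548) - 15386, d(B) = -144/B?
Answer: 462334992/5 ≈ 9.2467e+7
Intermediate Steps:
P = 6778 (P = 22164 - 15386 = 6778)
(15204 + d(-10))*(P + (59*(-12) + 6/1)) = (15204 - 144/(-10))*(6778 + (59*(-12) + 6/1)) = (15204 - 144*(-1/10))*(6778 + (-708 + 6*1)) = (15204 + 72/5)*(6778 + (-708 + 6)) = 76092*(6778 - 702)/5 = (76092/5)*6076 = 462334992/5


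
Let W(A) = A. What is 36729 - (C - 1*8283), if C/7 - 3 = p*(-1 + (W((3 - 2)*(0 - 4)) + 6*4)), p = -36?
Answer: 49779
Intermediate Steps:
C = -4767 (C = 21 + 7*(-36*(-1 + ((3 - 2)*(0 - 4) + 6*4))) = 21 + 7*(-36*(-1 + (1*(-4) + 24))) = 21 + 7*(-36*(-1 + (-4 + 24))) = 21 + 7*(-36*(-1 + 20)) = 21 + 7*(-36*19) = 21 + 7*(-684) = 21 - 4788 = -4767)
36729 - (C - 1*8283) = 36729 - (-4767 - 1*8283) = 36729 - (-4767 - 8283) = 36729 - 1*(-13050) = 36729 + 13050 = 49779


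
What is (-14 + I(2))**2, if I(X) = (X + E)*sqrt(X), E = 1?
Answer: 214 - 84*sqrt(2) ≈ 95.206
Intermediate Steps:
I(X) = sqrt(X)*(1 + X) (I(X) = (X + 1)*sqrt(X) = (1 + X)*sqrt(X) = sqrt(X)*(1 + X))
(-14 + I(2))**2 = (-14 + sqrt(2)*(1 + 2))**2 = (-14 + sqrt(2)*3)**2 = (-14 + 3*sqrt(2))**2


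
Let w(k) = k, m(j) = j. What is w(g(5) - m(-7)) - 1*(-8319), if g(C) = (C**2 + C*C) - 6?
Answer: 8370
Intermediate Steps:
g(C) = -6 + 2*C**2 (g(C) = (C**2 + C**2) - 6 = 2*C**2 - 6 = -6 + 2*C**2)
w(g(5) - m(-7)) - 1*(-8319) = ((-6 + 2*5**2) - 1*(-7)) - 1*(-8319) = ((-6 + 2*25) + 7) + 8319 = ((-6 + 50) + 7) + 8319 = (44 + 7) + 8319 = 51 + 8319 = 8370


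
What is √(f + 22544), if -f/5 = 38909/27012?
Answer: √4110983177199/13506 ≈ 150.12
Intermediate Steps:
f = -194545/27012 ≈ -7.2022
√(f + 22544) = √(-194545/27012 + 22544) = √(608763983/27012) = √4110983177199/13506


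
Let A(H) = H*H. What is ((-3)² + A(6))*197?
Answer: 8865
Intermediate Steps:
A(H) = H²
((-3)² + A(6))*197 = ((-3)² + 6²)*197 = (9 + 36)*197 = 45*197 = 8865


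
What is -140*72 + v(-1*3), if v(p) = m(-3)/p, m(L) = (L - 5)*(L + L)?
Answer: -10096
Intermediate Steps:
m(L) = 2*L*(-5 + L) (m(L) = (-5 + L)*(2*L) = 2*L*(-5 + L))
v(p) = 48/p (v(p) = (2*(-3)*(-5 - 3))/p = (2*(-3)*(-8))/p = 48/p)
-140*72 + v(-1*3) = -140*72 + 48/((-1*3)) = -10080 + 48/(-3) = -10080 + 48*(-⅓) = -10080 - 16 = -10096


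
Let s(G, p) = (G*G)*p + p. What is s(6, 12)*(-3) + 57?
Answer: -1275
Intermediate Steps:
s(G, p) = p + p*G² (s(G, p) = G²*p + p = p*G² + p = p + p*G²)
s(6, 12)*(-3) + 57 = (12*(1 + 6²))*(-3) + 57 = (12*(1 + 36))*(-3) + 57 = (12*37)*(-3) + 57 = 444*(-3) + 57 = -1332 + 57 = -1275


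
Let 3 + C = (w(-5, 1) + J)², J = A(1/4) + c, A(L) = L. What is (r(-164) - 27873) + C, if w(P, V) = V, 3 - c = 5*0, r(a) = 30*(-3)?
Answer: -447167/16 ≈ -27948.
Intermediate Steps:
r(a) = -90
c = 3 (c = 3 - 5*0 = 3 - 1*0 = 3 + 0 = 3)
J = 13/4 (J = 1/4 + 3 = ¼ + 3 = 13/4 ≈ 3.2500)
C = 241/16 (C = -3 + (1 + 13/4)² = -3 + (17/4)² = -3 + 289/16 = 241/16 ≈ 15.063)
(r(-164) - 27873) + C = (-90 - 27873) + 241/16 = -27963 + 241/16 = -447167/16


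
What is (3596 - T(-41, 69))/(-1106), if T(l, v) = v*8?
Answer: -1522/553 ≈ -2.7523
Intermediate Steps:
T(l, v) = 8*v
(3596 - T(-41, 69))/(-1106) = (3596 - 8*69)/(-1106) = (3596 - 1*552)*(-1/1106) = (3596 - 552)*(-1/1106) = 3044*(-1/1106) = -1522/553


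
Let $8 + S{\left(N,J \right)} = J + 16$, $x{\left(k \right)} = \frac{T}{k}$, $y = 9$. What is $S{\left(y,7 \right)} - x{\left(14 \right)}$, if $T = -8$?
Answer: $\frac{109}{7} \approx 15.571$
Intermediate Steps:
$x{\left(k \right)} = - \frac{8}{k}$
$S{\left(N,J \right)} = 8 + J$ ($S{\left(N,J \right)} = -8 + \left(J + 16\right) = -8 + \left(16 + J\right) = 8 + J$)
$S{\left(y,7 \right)} - x{\left(14 \right)} = \left(8 + 7\right) - - \frac{8}{14} = 15 - \left(-8\right) \frac{1}{14} = 15 - - \frac{4}{7} = 15 + \frac{4}{7} = \frac{109}{7}$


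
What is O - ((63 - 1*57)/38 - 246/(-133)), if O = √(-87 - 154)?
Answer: -267/133 + I*√241 ≈ -2.0075 + 15.524*I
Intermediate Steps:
O = I*√241 (O = √(-241) = I*√241 ≈ 15.524*I)
O - ((63 - 1*57)/38 - 246/(-133)) = I*√241 - ((63 - 1*57)/38 - 246/(-133)) = I*√241 - ((63 - 57)*(1/38) - 246*(-1/133)) = I*√241 - (6*(1/38) + 246/133) = I*√241 - (3/19 + 246/133) = I*√241 - 1*267/133 = I*√241 - 267/133 = -267/133 + I*√241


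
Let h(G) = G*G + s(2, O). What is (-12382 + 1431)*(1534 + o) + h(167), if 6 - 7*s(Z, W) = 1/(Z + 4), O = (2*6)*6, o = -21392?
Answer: 1304957087/6 ≈ 2.1749e+8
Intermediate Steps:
O = 72 (O = 12*6 = 72)
s(Z, W) = 6/7 - 1/(7*(4 + Z)) (s(Z, W) = 6/7 - 1/(7*(Z + 4)) = 6/7 - 1/(7*(4 + Z)))
h(G) = ⅚ + G² (h(G) = G*G + (23 + 6*2)/(7*(4 + 2)) = G² + (⅐)*(23 + 12)/6 = G² + (⅐)*(⅙)*35 = G² + ⅚ = ⅚ + G²)
(-12382 + 1431)*(1534 + o) + h(167) = (-12382 + 1431)*(1534 - 21392) + (⅚ + 167²) = -10951*(-19858) + (⅚ + 27889) = 217464958 + 167339/6 = 1304957087/6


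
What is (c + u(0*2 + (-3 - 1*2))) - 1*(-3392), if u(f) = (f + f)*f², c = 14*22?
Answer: 3450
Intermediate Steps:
c = 308
u(f) = 2*f³ (u(f) = (2*f)*f² = 2*f³)
(c + u(0*2 + (-3 - 1*2))) - 1*(-3392) = (308 + 2*(0*2 + (-3 - 1*2))³) - 1*(-3392) = (308 + 2*(0 + (-3 - 2))³) + 3392 = (308 + 2*(0 - 5)³) + 3392 = (308 + 2*(-5)³) + 3392 = (308 + 2*(-125)) + 3392 = (308 - 250) + 3392 = 58 + 3392 = 3450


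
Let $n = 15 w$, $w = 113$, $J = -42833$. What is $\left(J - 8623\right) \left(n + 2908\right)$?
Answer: $-236851968$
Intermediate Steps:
$n = 1695$ ($n = 15 \cdot 113 = 1695$)
$\left(J - 8623\right) \left(n + 2908\right) = \left(-42833 - 8623\right) \left(1695 + 2908\right) = \left(-51456\right) 4603 = -236851968$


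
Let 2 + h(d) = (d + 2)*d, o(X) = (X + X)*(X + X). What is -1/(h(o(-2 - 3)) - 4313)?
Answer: -1/5885 ≈ -0.00016992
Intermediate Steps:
o(X) = 4*X**2 (o(X) = (2*X)*(2*X) = 4*X**2)
h(d) = -2 + d*(2 + d) (h(d) = -2 + (d + 2)*d = -2 + (2 + d)*d = -2 + d*(2 + d))
-1/(h(o(-2 - 3)) - 4313) = -1/((-2 + (4*(-2 - 3)**2)**2 + 2*(4*(-2 - 3)**2)) - 4313) = -1/((-2 + (4*(-5)**2)**2 + 2*(4*(-5)**2)) - 4313) = -1/((-2 + (4*25)**2 + 2*(4*25)) - 4313) = -1/((-2 + 100**2 + 2*100) - 4313) = -1/((-2 + 10000 + 200) - 4313) = -1/(10198 - 4313) = -1/5885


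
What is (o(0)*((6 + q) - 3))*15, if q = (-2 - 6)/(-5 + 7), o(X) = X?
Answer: 0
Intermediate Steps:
q = -4 (q = -8/2 = -8*1/2 = -4)
(o(0)*((6 + q) - 3))*15 = (0*((6 - 4) - 3))*15 = (0*(2 - 3))*15 = (0*(-1))*15 = 0*15 = 0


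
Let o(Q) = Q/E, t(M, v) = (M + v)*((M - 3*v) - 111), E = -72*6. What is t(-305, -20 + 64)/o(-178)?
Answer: 30894048/89 ≈ 3.4712e+5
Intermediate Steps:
E = -432
t(M, v) = (M + v)*(-111 + M - 3*v)
o(Q) = -Q/432 (o(Q) = Q/(-432) = Q*(-1/432) = -Q/432)
t(-305, -20 + 64)/o(-178) = ((-305)² - 111*(-305) - 111*(-20 + 64) - 3*(-20 + 64)² - 2*(-305)*(-20 + 64))/((-1/432*(-178))) = (93025 + 33855 - 111*44 - 3*44² - 2*(-305)*44)/(89/216) = (93025 + 33855 - 4884 - 3*1936 + 26840)*(216/89) = (93025 + 33855 - 4884 - 5808 + 26840)*(216/89) = 143028*(216/89) = 30894048/89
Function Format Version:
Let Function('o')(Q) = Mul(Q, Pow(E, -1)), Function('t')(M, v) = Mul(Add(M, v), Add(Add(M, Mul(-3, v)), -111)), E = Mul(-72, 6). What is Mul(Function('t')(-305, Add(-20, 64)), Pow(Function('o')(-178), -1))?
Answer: Rational(30894048, 89) ≈ 3.4712e+5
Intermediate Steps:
E = -432
Function('t')(M, v) = Mul(Add(M, v), Add(-111, M, Mul(-3, v)))
Function('o')(Q) = Mul(Rational(-1, 432), Q) (Function('o')(Q) = Mul(Q, Pow(-432, -1)) = Mul(Q, Rational(-1, 432)) = Mul(Rational(-1, 432), Q))
Mul(Function('t')(-305, Add(-20, 64)), Pow(Function('o')(-178), -1)) = Mul(Add(Pow(-305, 2), Mul(-111, -305), Mul(-111, Add(-20, 64)), Mul(-3, Pow(Add(-20, 64), 2)), Mul(-2, -305, Add(-20, 64))), Pow(Mul(Rational(-1, 432), -178), -1)) = Mul(Add(93025, 33855, Mul(-111, 44), Mul(-3, Pow(44, 2)), Mul(-2, -305, 44)), Pow(Rational(89, 216), -1)) = Mul(Add(93025, 33855, -4884, Mul(-3, 1936), 26840), Rational(216, 89)) = Mul(Add(93025, 33855, -4884, -5808, 26840), Rational(216, 89)) = Mul(143028, Rational(216, 89)) = Rational(30894048, 89)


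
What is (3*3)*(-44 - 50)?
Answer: -846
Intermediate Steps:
(3*3)*(-44 - 50) = 9*(-94) = -846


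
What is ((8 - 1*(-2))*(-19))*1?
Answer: -190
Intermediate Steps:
((8 - 1*(-2))*(-19))*1 = ((8 + 2)*(-19))*1 = (10*(-19))*1 = -190*1 = -190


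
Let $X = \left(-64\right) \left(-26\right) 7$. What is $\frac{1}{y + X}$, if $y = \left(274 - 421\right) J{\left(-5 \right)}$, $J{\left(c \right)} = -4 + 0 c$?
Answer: $\frac{1}{12236} \approx 8.1726 \cdot 10^{-5}$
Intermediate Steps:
$J{\left(c \right)} = -4$ ($J{\left(c \right)} = -4 + 0 = -4$)
$y = 588$ ($y = \left(274 - 421\right) \left(-4\right) = \left(-147\right) \left(-4\right) = 588$)
$X = 11648$ ($X = 1664 \cdot 7 = 11648$)
$\frac{1}{y + X} = \frac{1}{588 + 11648} = \frac{1}{12236}$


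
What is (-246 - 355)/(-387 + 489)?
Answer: -601/102 ≈ -5.8922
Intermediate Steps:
(-246 - 355)/(-387 + 489) = -601/102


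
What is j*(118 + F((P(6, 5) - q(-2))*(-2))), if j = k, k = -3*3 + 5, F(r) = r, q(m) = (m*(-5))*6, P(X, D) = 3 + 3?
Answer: -904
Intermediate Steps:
P(X, D) = 6
q(m) = -30*m (q(m) = -5*m*6 = -30*m)
k = -4 (k = -9 + 5 = -4)
j = -4
j*(118 + F((P(6, 5) - q(-2))*(-2))) = -4*(118 + (6 - (-30)*(-2))*(-2)) = -4*(118 + (6 - 1*60)*(-2)) = -4*(118 + (6 - 60)*(-2)) = -4*(118 - 54*(-2)) = -4*(118 + 108) = -4*226 = -904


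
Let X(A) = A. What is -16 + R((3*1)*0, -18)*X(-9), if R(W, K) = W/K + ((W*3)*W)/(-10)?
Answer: -16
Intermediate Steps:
R(W, K) = -3*W²/10 + W/K (R(W, K) = W/K + ((3*W)*W)*(-⅒) = W/K + (3*W²)*(-⅒) = W/K - 3*W²/10 = -3*W²/10 + W/K)
-16 + R((3*1)*0, -18)*X(-9) = -16 + (-3*((3*1)*0)²/10 + ((3*1)*0)/(-18))*(-9) = -16 + (-3*(3*0)²/10 + (3*0)*(-1/18))*(-9) = -16 + (-3/10*0² + 0*(-1/18))*(-9) = -16 + (-3/10*0 + 0)*(-9) = -16 + (0 + 0)*(-9) = -16 + 0*(-9) = -16 + 0 = -16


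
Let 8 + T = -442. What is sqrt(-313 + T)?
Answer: I*sqrt(763) ≈ 27.622*I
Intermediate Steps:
T = -450 (T = -8 - 442 = -450)
sqrt(-313 + T) = sqrt(-313 - 450) = sqrt(-763) = I*sqrt(763)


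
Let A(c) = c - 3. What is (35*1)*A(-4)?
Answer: -245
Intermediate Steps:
A(c) = -3 + c
(35*1)*A(-4) = (35*1)*(-3 - 4) = 35*(-7) = -245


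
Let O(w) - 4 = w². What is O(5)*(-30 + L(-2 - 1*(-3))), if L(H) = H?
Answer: -841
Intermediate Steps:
O(w) = 4 + w²
O(5)*(-30 + L(-2 - 1*(-3))) = (4 + 5²)*(-30 + (-2 - 1*(-3))) = (4 + 25)*(-30 + (-2 + 3)) = 29*(-30 + 1) = 29*(-29) = -841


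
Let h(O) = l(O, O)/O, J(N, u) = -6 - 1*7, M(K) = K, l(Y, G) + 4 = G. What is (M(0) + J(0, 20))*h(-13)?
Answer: -17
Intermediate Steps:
l(Y, G) = -4 + G
J(N, u) = -13 (J(N, u) = -6 - 7 = -13)
h(O) = (-4 + O)/O
(M(0) + J(0, 20))*h(-13) = (0 - 13)*((-4 - 13)/(-13)) = -(-1)*(-17) = -13*17/13 = -17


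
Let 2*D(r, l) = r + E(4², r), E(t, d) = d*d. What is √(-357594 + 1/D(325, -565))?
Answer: 7*I*√819211547219/10595 ≈ 597.99*I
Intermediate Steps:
E(t, d) = d²
D(r, l) = r/2 + r²/2 (D(r, l) = (r + r²)/2 = r/2 + r²/2)
√(-357594 + 1/D(325, -565)) = √(-357594 + 1/((½)*325*(1 + 325))) = √(-357594 + 1/((½)*325*326)) = √(-357594 + 1/52975) = √(-18943542149/52975) = 7*I*√819211547219/10595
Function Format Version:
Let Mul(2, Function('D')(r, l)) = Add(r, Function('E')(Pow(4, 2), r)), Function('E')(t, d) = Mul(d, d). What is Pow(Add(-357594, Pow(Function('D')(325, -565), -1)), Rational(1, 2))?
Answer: Mul(Rational(7, 10595), I, Pow(819211547219, Rational(1, 2))) ≈ Mul(597.99, I)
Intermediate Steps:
Function('E')(t, d) = Pow(d, 2)
Function('D')(r, l) = Add(Mul(Rational(1, 2), r), Mul(Rational(1, 2), Pow(r, 2))) (Function('D')(r, l) = Mul(Rational(1, 2), Add(r, Pow(r, 2))) = Add(Mul(Rational(1, 2), r), Mul(Rational(1, 2), Pow(r, 2))))
Pow(Add(-357594, Pow(Function('D')(325, -565), -1)), Rational(1, 2)) = Pow(Add(-357594, Pow(Mul(Rational(1, 2), 325, Add(1, 325)), -1)), Rational(1, 2)) = Pow(Add(-357594, Pow(Mul(Rational(1, 2), 325, 326), -1)), Rational(1, 2)) = Pow(Add(-357594, Pow(52975, -1)), Rational(1, 2)) = Pow(Add(-357594, Rational(1, 52975)), Rational(1, 2)) = Pow(Rational(-18943542149, 52975), Rational(1, 2)) = Mul(Rational(7, 10595), I, Pow(819211547219, Rational(1, 2)))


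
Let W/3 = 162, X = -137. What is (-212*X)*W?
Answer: 14115384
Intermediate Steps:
W = 486 (W = 3*162 = 486)
(-212*X)*W = -212*(-137)*486 = 29044*486 = 14115384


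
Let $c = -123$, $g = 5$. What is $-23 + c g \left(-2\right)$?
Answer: $1207$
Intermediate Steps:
$-23 + c g \left(-2\right) = -23 - 123 \cdot 5 \left(-2\right) = -23 - -1230 = -23 + 1230 = 1207$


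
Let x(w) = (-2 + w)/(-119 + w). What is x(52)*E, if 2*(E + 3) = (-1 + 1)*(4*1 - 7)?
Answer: 150/67 ≈ 2.2388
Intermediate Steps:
x(w) = (-2 + w)/(-119 + w)
E = -3 (E = -3 + ((-1 + 1)*(4*1 - 7))/2 = -3 + (0*(4 - 7))/2 = -3 + (0*(-3))/2 = -3 + (½)*0 = -3 + 0 = -3)
x(52)*E = ((-2 + 52)/(-119 + 52))*(-3) = (50/(-67))*(-3) = -1/67*50*(-3) = -50/67*(-3) = 150/67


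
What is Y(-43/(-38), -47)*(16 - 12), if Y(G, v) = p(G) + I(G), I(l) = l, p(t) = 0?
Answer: 86/19 ≈ 4.5263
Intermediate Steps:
Y(G, v) = G (Y(G, v) = 0 + G = G)
Y(-43/(-38), -47)*(16 - 12) = (-43/(-38))*(16 - 12) = -43*(-1/38)*4 = (43/38)*4 = 86/19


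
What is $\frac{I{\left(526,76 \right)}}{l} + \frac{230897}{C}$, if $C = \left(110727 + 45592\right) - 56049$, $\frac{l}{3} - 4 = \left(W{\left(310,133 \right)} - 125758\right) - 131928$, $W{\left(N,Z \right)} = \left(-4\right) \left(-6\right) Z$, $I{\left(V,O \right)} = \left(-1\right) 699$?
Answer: $\frac{2939217022}{1275885615} \approx 2.3037$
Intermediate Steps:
$I{\left(V,O \right)} = -699$
$W{\left(N,Z \right)} = 24 Z$
$l = -763470$ ($l = 12 + 3 \left(\left(24 \cdot 133 - 125758\right) - 131928\right) = 12 + 3 \left(\left(3192 - 125758\right) - 131928\right) = 12 + 3 \left(-122566 - 131928\right) = 12 + 3 \left(-254494\right) = 12 - 763482 = -763470$)
$C = 100270$ ($C = 156319 - 56049 = 100270$)
$\frac{I{\left(526,76 \right)}}{l} + \frac{230897}{C} = - \frac{699}{-763470} + \frac{230897}{100270} = \left(-699\right) \left(- \frac{1}{763470}\right) + 230897 \cdot \frac{1}{100270} = \frac{233}{254490} + \frac{230897}{100270} = \frac{2939217022}{1275885615}$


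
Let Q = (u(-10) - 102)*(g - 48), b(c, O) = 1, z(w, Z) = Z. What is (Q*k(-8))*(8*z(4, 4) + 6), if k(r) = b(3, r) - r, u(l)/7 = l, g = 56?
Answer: -470592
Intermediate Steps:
u(l) = 7*l
k(r) = 1 - r
Q = -1376 (Q = (7*(-10) - 102)*(56 - 48) = (-70 - 102)*8 = -172*8 = -1376)
(Q*k(-8))*(8*z(4, 4) + 6) = (-1376*(1 - 1*(-8)))*(8*4 + 6) = (-1376*(1 + 8))*(32 + 6) = -1376*9*38 = -12384*38 = -470592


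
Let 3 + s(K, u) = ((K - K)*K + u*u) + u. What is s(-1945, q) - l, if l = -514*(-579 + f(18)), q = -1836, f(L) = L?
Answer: 3080703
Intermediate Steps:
s(K, u) = -3 + u + u² (s(K, u) = -3 + (((K - K)*K + u*u) + u) = -3 + ((0*K + u²) + u) = -3 + ((0 + u²) + u) = -3 + (u² + u) = -3 + (u + u²) = -3 + u + u²)
l = 288354 (l = -514*(-579 + 18) = -514*(-561) = 288354)
s(-1945, q) - l = (-3 - 1836 + (-1836)²) - 1*288354 = (-3 - 1836 + 3370896) - 288354 = 3369057 - 288354 = 3080703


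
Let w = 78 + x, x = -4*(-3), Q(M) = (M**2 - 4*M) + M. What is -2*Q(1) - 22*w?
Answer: -1976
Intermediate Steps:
Q(M) = M**2 - 3*M
x = 12
w = 90 (w = 78 + 12 = 90)
-2*Q(1) - 22*w = -2*(-3 + 1) - 22*90 = -2*(-2) - 1980 = 4 - 1980 = -1976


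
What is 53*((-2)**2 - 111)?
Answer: -5671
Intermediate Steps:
53*((-2)**2 - 111) = 53*(4 - 111) = 53*(-107) = -5671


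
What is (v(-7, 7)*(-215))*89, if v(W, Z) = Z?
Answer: -133945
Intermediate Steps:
(v(-7, 7)*(-215))*89 = (7*(-215))*89 = -1505*89 = -133945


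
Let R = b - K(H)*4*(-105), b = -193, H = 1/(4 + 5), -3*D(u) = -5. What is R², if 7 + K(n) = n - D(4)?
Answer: 129026881/9 ≈ 1.4336e+7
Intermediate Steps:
D(u) = 5/3 (D(u) = -⅓*(-5) = 5/3)
H = ⅑ (H = 1/9 = ⅑ ≈ 0.11111)
K(n) = -26/3 + n (K(n) = -7 + (n - 1*5/3) = -7 + (n - 5/3) = -7 + (-5/3 + n) = -26/3 + n)
R = -11359/3 (R = -193 - (-26/3 + ⅑)*4*(-105) = -193 - (-77/9*4)*(-105) = -193 - (-308)*(-105)/9 = -193 - 1*10780/3 = -193 - 10780/3 = -11359/3 ≈ -3786.3)
R² = (-11359/3)² = 129026881/9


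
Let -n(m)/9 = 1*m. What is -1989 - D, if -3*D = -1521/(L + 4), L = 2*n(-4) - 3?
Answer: -145704/73 ≈ -1995.9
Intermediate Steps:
n(m) = -9*m
L = 69 (L = 2*(-9*(-4)) - 3 = 2*36 - 3 = 72 - 3 = 69)
D = 507/73 (D = -(-507)/(69 + 4) = -(-507)/73 = -1/3*(-1521/73) = 507/73 ≈ 6.9452)
-1989 - D = -1989 - 1*507/73 = -1989 - 507/73 = -145704/73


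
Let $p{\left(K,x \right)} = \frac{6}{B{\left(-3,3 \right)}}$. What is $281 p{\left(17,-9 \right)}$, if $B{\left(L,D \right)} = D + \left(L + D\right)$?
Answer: $562$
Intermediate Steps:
$B{\left(L,D \right)} = L + 2 D$ ($B{\left(L,D \right)} = D + \left(D + L\right) = L + 2 D$)
$p{\left(K,x \right)} = 2$ ($p{\left(K,x \right)} = \frac{6}{-3 + 2 \cdot 3} = \frac{6}{-3 + 6} = \frac{6}{3} = 6 \cdot \frac{1}{3} = 2$)
$281 p{\left(17,-9 \right)} = 281 \cdot 2 = 562$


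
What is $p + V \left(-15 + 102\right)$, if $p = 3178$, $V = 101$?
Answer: $11965$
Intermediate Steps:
$p + V \left(-15 + 102\right) = 3178 + 101 \left(-15 + 102\right) = 3178 + 101 \cdot 87 = 3178 + 8787 = 11965$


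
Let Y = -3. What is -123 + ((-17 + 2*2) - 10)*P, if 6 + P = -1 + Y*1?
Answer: 107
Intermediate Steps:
P = -10 (P = -6 + (-1 - 3*1) = -6 + (-1 - 3) = -6 - 4 = -10)
-123 + ((-17 + 2*2) - 10)*P = -123 + ((-17 + 2*2) - 10)*(-10) = -123 + ((-17 + 4) - 10)*(-10) = -123 + (-13 - 10)*(-10) = -123 - 23*(-10) = -123 + 230 = 107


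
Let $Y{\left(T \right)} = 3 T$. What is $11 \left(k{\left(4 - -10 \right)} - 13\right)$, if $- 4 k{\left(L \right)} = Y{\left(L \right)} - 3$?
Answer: $- \frac{1001}{4} \approx -250.25$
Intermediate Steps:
$k{\left(L \right)} = \frac{3}{4} - \frac{3 L}{4}$ ($k{\left(L \right)} = - \frac{3 L - 3}{4} = - \frac{-3 + 3 L}{4} = \frac{3}{4} - \frac{3 L}{4}$)
$11 \left(k{\left(4 - -10 \right)} - 13\right) = 11 \left(\left(\frac{3}{4} - \frac{3 \left(4 - -10\right)}{4}\right) - 13\right) = 11 \left(\left(\frac{3}{4} - \frac{3 \left(4 + 10\right)}{4}\right) - 13\right) = 11 \left(\left(\frac{3}{4} - \frac{21}{2}\right) - 13\right) = 11 \left(- \frac{39}{4} - 13\right) = 11 \left(- \frac{91}{4}\right) = - \frac{1001}{4}$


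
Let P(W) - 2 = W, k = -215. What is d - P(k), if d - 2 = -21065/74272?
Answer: 1449765/6752 ≈ 214.72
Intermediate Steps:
P(W) = 2 + W
d = 11589/6752 (d = 2 - 21065/74272 = 2 - 21065*1/74272 = 2 - 1915/6752 = 11589/6752 ≈ 1.7164)
d - P(k) = 11589/6752 - (2 - 215) = 11589/6752 - 1*(-213) = 11589/6752 + 213 = 1449765/6752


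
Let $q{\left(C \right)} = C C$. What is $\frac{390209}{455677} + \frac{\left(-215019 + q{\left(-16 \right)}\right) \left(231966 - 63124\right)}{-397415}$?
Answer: $\frac{16523465354619677}{181092874955} \approx 91243.0$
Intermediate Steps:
$q{\left(C \right)} = C^{2}$
$\frac{390209}{455677} + \frac{\left(-215019 + q{\left(-16 \right)}\right) \left(231966 - 63124\right)}{-397415} = \frac{390209}{455677} + \frac{\left(-215019 + \left(-16\right)^{2}\right) \left(231966 - 63124\right)}{-397415} = 390209 \cdot \frac{1}{455677} + \left(-215019 + 256\right) 168842 \left(- \frac{1}{397415}\right) = \frac{390209}{455677} + \left(-214763\right) 168842 \left(- \frac{1}{397415}\right) = \frac{390209}{455677} - - \frac{36261014446}{397415} = \frac{390209}{455677} + \frac{36261014446}{397415} = \frac{16523465354619677}{181092874955}$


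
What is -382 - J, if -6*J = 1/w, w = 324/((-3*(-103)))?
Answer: -247433/648 ≈ -381.84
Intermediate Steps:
w = 108/103 (w = 324/309 = 324*(1/309) = 108/103 ≈ 1.0485)
J = -103/648 (J = -1/(6*108/103) = -1/6*103/108 = -103/648 ≈ -0.15895)
-382 - J = -382 - 1*(-103/648) = -382 + 103/648 = -247433/648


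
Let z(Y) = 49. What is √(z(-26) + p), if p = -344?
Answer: I*√295 ≈ 17.176*I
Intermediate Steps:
√(z(-26) + p) = √(49 - 344) = √(-295) = I*√295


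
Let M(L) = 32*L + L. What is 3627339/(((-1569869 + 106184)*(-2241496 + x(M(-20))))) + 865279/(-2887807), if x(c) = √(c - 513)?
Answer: -2121079102073013963475509/7078976469120879675229085 + 1209113*I*√1173/2451332955810717155 ≈ -0.29963 + 1.6893e-11*I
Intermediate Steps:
M(L) = 33*L
x(c) = √(-513 + c)
3627339/(((-1569869 + 106184)*(-2241496 + x(M(-20))))) + 865279/(-2887807) = 3627339/(((-1569869 + 106184)*(-2241496 + √(-513 + 33*(-20))))) + 865279/(-2887807) = 3627339/((-1463685*(-2241496 + √(-513 - 660)))) + 865279*(-1/2887807) = 3627339/((-1463685*(-2241496 + √(-1173)))) - 865279/2887807 = 3627339/((-1463685*(-2241496 + I*√1173))) - 865279/2887807 = 3627339/(3280844072760 - 1463685*I*√1173) - 865279/2887807 = -865279/2887807 + 3627339/(3280844072760 - 1463685*I*√1173)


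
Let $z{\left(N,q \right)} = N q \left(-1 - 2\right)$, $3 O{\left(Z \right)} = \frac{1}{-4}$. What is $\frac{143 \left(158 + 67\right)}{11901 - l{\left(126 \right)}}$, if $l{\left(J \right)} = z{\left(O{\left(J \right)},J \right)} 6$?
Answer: $\frac{10725}{3904} \approx 2.7472$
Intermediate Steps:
$O{\left(Z \right)} = - \frac{1}{12}$ ($O{\left(Z \right)} = \frac{1}{3 \left(-4\right)} = \frac{1}{3} \left(- \frac{1}{4}\right) = - \frac{1}{12}$)
$z{\left(N,q \right)} = - 3 N q$ ($z{\left(N,q \right)} = N q \left(-3\right) = N \left(- 3 q\right) = - 3 N q$)
$l{\left(J \right)} = \frac{3 J}{2}$ ($l{\left(J \right)} = \left(-3\right) \left(- \frac{1}{12}\right) J 6 = \frac{J}{4} \cdot 6 = \frac{3 J}{2}$)
$\frac{143 \left(158 + 67\right)}{11901 - l{\left(126 \right)}} = \frac{143 \left(158 + 67\right)}{11901 - \frac{3}{2} \cdot 126} = \frac{143 \cdot 225}{11901 - 189} = \frac{32175}{11901 - 189} = \frac{32175}{11712} = 32175 \cdot \frac{1}{11712} = \frac{10725}{3904}$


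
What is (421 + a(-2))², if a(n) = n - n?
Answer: 177241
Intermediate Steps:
a(n) = 0
(421 + a(-2))² = (421 + 0)² = 421² = 177241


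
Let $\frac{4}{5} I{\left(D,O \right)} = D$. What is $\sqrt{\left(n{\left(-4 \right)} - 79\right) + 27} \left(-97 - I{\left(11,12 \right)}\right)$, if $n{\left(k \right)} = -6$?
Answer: $- \frac{443 i \sqrt{58}}{4} \approx - 843.45 i$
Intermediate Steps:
$I{\left(D,O \right)} = \frac{5 D}{4}$
$\sqrt{\left(n{\left(-4 \right)} - 79\right) + 27} \left(-97 - I{\left(11,12 \right)}\right) = \sqrt{\left(-6 - 79\right) + 27} \left(-97 - \frac{5}{4} \cdot 11\right) = \sqrt{\left(-6 - 79\right) + 27} \left(-97 - \frac{55}{4}\right) = \sqrt{-85 + 27} \left(-97 - \frac{55}{4}\right) = \sqrt{-58} \left(- \frac{443}{4}\right) = i \sqrt{58} \left(- \frac{443}{4}\right) = - \frac{443 i \sqrt{58}}{4}$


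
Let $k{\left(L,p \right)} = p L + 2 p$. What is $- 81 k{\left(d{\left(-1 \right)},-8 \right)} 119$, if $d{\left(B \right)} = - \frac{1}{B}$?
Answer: $231336$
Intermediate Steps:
$k{\left(L,p \right)} = 2 p + L p$ ($k{\left(L,p \right)} = L p + 2 p = 2 p + L p$)
$- 81 k{\left(d{\left(-1 \right)},-8 \right)} 119 = - 81 \left(- 8 \left(2 - \frac{1}{-1}\right)\right) 119 = - 81 \left(- 8 \left(2 - -1\right)\right) 119 = - 81 \left(- 8 \left(2 + 1\right)\right) 119 = - 81 \left(\left(-8\right) 3\right) 119 = \left(-81\right) \left(-24\right) 119 = 1944 \cdot 119 = 231336$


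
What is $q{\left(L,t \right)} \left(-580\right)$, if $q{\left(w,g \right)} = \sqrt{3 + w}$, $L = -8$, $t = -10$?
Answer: $- 580 i \sqrt{5} \approx - 1296.9 i$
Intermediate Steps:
$q{\left(L,t \right)} \left(-580\right) = \sqrt{3 - 8} \left(-580\right) = \sqrt{-5} \left(-580\right) = i \sqrt{5} \left(-580\right) = - 580 i \sqrt{5}$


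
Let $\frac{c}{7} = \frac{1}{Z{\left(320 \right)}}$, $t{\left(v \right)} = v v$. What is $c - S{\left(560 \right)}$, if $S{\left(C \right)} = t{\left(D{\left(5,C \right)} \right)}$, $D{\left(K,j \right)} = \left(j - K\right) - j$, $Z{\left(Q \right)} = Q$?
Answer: $- \frac{7993}{320} \approx -24.978$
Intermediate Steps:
$D{\left(K,j \right)} = - K$
$t{\left(v \right)} = v^{2}$
$S{\left(C \right)} = 25$ ($S{\left(C \right)} = \left(\left(-1\right) 5\right)^{2} = \left(-5\right)^{2} = 25$)
$c = \frac{7}{320} \approx 0.021875$
$c - S{\left(560 \right)} = \frac{7}{320} - 25 = - \frac{7993}{320}$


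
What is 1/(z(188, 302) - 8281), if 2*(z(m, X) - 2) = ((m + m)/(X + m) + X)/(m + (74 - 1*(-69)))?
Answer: -81095/671348416 ≈ -0.00012079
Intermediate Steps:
z(m, X) = 2 + (X + 2*m/(X + m))/(2*(143 + m)) (z(m, X) = 2 + (((m + m)/(X + m) + X)/(m + (74 - 1*(-69))))/2 = 2 + (((2*m)/(X + m) + X)/(m + (74 + 69)))/2 = 2 + ((2*m/(X + m) + X)/(m + 143))/2 = 2 + ((X + 2*m/(X + m))/(143 + m))/2 = 2 + (X + 2*m/(X + m))/(2*(143 + m)))
1/(z(188, 302) - 8281) = 1/((302**2 + 4*188**2 + 572*302 + 574*188 + 5*302*188)/(2*(188**2 + 143*302 + 143*188 + 302*188)) - 8281) = 1/((91204 + 4*35344 + 172744 + 107912 + 283880)/(2*(35344 + 43186 + 26884 + 56776)) - 8281) = 1/((1/2)*(91204 + 141376 + 172744 + 107912 + 283880)/162190 - 8281) = 1/((1/2)*(1/162190)*797116 - 8281) = 1/(199279/81095 - 8281) = 1/(-671348416/81095) = -81095/671348416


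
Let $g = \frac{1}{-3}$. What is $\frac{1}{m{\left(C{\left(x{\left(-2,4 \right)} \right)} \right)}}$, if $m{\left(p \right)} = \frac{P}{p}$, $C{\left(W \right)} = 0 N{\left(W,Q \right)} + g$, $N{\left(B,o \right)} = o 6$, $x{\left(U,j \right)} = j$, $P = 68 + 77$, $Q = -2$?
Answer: $- \frac{1}{435} \approx -0.0022989$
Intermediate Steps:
$P = 145$
$g = - \frac{1}{3} \approx -0.33333$
$N{\left(B,o \right)} = 6 o$
$C{\left(W \right)} = - \frac{1}{3}$ ($C{\left(W \right)} = 0 \cdot 6 \left(-2\right) - \frac{1}{3} = 0 \left(-12\right) - \frac{1}{3} = 0 - \frac{1}{3} = - \frac{1}{3}$)
$m{\left(p \right)} = \frac{145}{p}$
$\frac{1}{m{\left(C{\left(x{\left(-2,4 \right)} \right)} \right)}} = \frac{1}{145 \frac{1}{- \frac{1}{3}}} = \frac{1}{145 \left(-3\right)} = \frac{1}{-435} = - \frac{1}{435}$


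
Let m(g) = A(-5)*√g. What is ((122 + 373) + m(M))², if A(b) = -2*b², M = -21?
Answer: 192525 - 49500*I*√21 ≈ 1.9253e+5 - 2.2684e+5*I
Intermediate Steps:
m(g) = -50*√g (m(g) = (-2*(-5)²)*√g = (-2*25)*√g = -50*√g)
((122 + 373) + m(M))² = ((122 + 373) - 50*I*√21)² = (495 - 50*I*√21)²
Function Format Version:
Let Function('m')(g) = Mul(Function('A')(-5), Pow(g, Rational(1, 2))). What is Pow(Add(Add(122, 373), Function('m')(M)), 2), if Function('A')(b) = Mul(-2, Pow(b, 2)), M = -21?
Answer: Add(192525, Mul(-49500, I, Pow(21, Rational(1, 2)))) ≈ Add(1.9253e+5, Mul(-2.2684e+5, I))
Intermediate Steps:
Function('m')(g) = Mul(-50, Pow(g, Rational(1, 2))) (Function('m')(g) = Mul(Mul(-2, Pow(-5, 2)), Pow(g, Rational(1, 2))) = Mul(Mul(-2, 25), Pow(g, Rational(1, 2))) = Mul(-50, Pow(g, Rational(1, 2))))
Pow(Add(Add(122, 373), Function('m')(M)), 2) = Pow(Add(Add(122, 373), Mul(-50, Pow(-21, Rational(1, 2)))), 2) = Pow(Add(495, Mul(-50, Mul(I, Pow(21, Rational(1, 2))))), 2) = Pow(Add(495, Mul(-50, I, Pow(21, Rational(1, 2)))), 2)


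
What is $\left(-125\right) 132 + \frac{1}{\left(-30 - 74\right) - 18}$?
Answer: $- \frac{2013001}{122} \approx -16500.0$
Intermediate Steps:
$\left(-125\right) 132 + \frac{1}{\left(-30 - 74\right) - 18} = -16500 + \frac{1}{-104 - 18} = -16500 + \frac{1}{-122} = -16500 - \frac{1}{122} = - \frac{2013001}{122}$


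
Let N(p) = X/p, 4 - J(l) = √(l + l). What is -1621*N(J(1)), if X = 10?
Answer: -32420/7 - 8105*√2/7 ≈ -6268.9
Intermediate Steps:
J(l) = 4 - √2*√l (J(l) = 4 - √(l + l) = 4 - √(2*l) = 4 - √2*√l)
N(p) = 10/p
-1621*N(J(1)) = -16210/(4 - √2*√1) = -16210/(4 - 1*√2*1) = -16210/(4 - √2)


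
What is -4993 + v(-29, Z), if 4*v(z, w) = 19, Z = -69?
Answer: -19953/4 ≈ -4988.3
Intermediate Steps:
v(z, w) = 19/4 (v(z, w) = (¼)*19 = 19/4)
-4993 + v(-29, Z) = -4993 + 19/4 = -19953/4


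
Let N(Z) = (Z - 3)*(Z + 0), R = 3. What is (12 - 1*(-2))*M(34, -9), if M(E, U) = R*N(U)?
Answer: 4536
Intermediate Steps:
N(Z) = Z*(-3 + Z) (N(Z) = (-3 + Z)*Z = Z*(-3 + Z))
M(E, U) = 3*U*(-3 + U) (M(E, U) = 3*(U*(-3 + U)) = 3*U*(-3 + U))
(12 - 1*(-2))*M(34, -9) = (12 - 1*(-2))*(3*(-9)*(-3 - 9)) = (12 + 2)*(3*(-9)*(-12)) = 14*324 = 4536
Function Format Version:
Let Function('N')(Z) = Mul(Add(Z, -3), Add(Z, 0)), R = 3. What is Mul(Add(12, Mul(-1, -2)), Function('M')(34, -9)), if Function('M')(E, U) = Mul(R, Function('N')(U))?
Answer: 4536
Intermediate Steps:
Function('N')(Z) = Mul(Z, Add(-3, Z)) (Function('N')(Z) = Mul(Add(-3, Z), Z) = Mul(Z, Add(-3, Z)))
Function('M')(E, U) = Mul(3, U, Add(-3, U)) (Function('M')(E, U) = Mul(3, Mul(U, Add(-3, U))) = Mul(3, U, Add(-3, U)))
Mul(Add(12, Mul(-1, -2)), Function('M')(34, -9)) = Mul(Add(12, Mul(-1, -2)), Mul(3, -9, Add(-3, -9))) = Mul(Add(12, 2), Mul(3, -9, -12)) = Mul(14, 324) = 4536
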